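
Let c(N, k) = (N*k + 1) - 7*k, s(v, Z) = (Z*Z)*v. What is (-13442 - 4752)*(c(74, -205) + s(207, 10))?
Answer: -126739404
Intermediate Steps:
s(v, Z) = v*Z² (s(v, Z) = Z²*v = v*Z²)
c(N, k) = 1 - 7*k + N*k (c(N, k) = (1 + N*k) - 7*k = 1 - 7*k + N*k)
(-13442 - 4752)*(c(74, -205) + s(207, 10)) = (-13442 - 4752)*((1 - 7*(-205) + 74*(-205)) + 207*10²) = -18194*((1 + 1435 - 15170) + 207*100) = -18194*(-13734 + 20700) = -18194*6966 = -126739404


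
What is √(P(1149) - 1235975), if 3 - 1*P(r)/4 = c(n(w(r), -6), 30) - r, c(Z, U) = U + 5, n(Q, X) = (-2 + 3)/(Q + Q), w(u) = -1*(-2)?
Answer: I*√1231507 ≈ 1109.7*I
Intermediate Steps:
w(u) = 2
n(Q, X) = 1/(2*Q)
c(Z, U) = 5 + U
P(r) = -128 + 4*r (P(r) = 12 - 4*((5 + 30) - r) = 12 - 4*(35 - r) = 12 + (-140 + 4*r) = -128 + 4*r)
√(P(1149) - 1235975) = √((-128 + 4*1149) - 1235975) = √((-128 + 4596) - 1235975) = √(4468 - 1235975) = √(-1231507) = I*√1231507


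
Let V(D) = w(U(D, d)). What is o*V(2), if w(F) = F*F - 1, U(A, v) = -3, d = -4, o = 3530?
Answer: 28240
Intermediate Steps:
w(F) = -1 + F² (w(F) = F² - 1 = -1 + F²)
V(D) = 8 (V(D) = -1 + (-3)² = -1 + 9 = 8)
o*V(2) = 3530*8 = 28240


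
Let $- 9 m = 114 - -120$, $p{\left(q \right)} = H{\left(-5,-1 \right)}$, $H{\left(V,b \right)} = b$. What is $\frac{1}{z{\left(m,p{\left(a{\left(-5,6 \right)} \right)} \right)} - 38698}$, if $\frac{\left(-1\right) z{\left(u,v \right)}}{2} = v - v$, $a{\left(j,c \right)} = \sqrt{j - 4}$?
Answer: $- \frac{1}{38698} \approx -2.5841 \cdot 10^{-5}$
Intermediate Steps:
$a{\left(j,c \right)} = \sqrt{-4 + j}$
$p{\left(q \right)} = -1$
$m = -26$ ($m = - \frac{114 - -120}{9} = - \frac{114 + 120}{9} = \left(- \frac{1}{9}\right) 234 = -26$)
$z{\left(u,v \right)} = 0$ ($z{\left(u,v \right)} = - 2 \left(v - v\right) = \left(-2\right) 0 = 0$)
$\frac{1}{z{\left(m,p{\left(a{\left(-5,6 \right)} \right)} \right)} - 38698} = \frac{1}{0 - 38698} = \frac{1}{-38698} = - \frac{1}{38698}$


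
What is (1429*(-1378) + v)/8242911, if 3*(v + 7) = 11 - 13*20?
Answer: -1969252/8242911 ≈ -0.23890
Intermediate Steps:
v = -90 (v = -7 + (11 - 13*20)/3 = -7 + (11 - 260)/3 = -7 + (⅓)*(-249) = -7 - 83 = -90)
(1429*(-1378) + v)/8242911 = (1429*(-1378) - 90)/8242911 = (-1969162 - 90)*(1/8242911) = -1969252*1/8242911 = -1969252/8242911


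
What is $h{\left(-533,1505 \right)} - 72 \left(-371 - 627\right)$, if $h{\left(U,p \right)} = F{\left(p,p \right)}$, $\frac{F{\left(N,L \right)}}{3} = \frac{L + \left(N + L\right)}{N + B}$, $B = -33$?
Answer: $\frac{105785577}{1472} \approx 71865.0$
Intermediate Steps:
$F{\left(N,L \right)} = \frac{3 \left(N + 2 L\right)}{-33 + N}$ ($F{\left(N,L \right)} = 3 \frac{L + \left(N + L\right)}{N - 33} = 3 \frac{L + \left(L + N\right)}{-33 + N} = 3 \frac{N + 2 L}{-33 + N} = \frac{3 \left(N + 2 L\right)}{-33 + N}$)
$h{\left(U,p \right)} = \frac{9 p}{-33 + p}$ ($h{\left(U,p \right)} = \frac{3 \left(p + 2 p\right)}{-33 + p} = \frac{3 \cdot 3 p}{-33 + p} = \frac{9 p}{-33 + p}$)
$h{\left(-533,1505 \right)} - 72 \left(-371 - 627\right) = 9 \cdot 1505 \frac{1}{-33 + 1505} - 72 \left(-371 - 627\right) = 9 \cdot 1505 \cdot \frac{1}{1472} - -71856 = 9 \cdot 1505 \cdot \frac{1}{1472} + 71856 = \frac{13545}{1472} + 71856 = \frac{105785577}{1472}$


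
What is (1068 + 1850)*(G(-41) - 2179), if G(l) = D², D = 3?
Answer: -6332060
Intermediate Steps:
G(l) = 9 (G(l) = 3² = 9)
(1068 + 1850)*(G(-41) - 2179) = (1068 + 1850)*(9 - 2179) = 2918*(-2170) = -6332060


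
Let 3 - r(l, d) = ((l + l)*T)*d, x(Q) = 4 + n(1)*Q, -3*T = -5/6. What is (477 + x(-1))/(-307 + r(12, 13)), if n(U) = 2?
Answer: -1437/1172 ≈ -1.2261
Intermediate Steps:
T = 5/18 (T = -(-5)/(3*6) = -1/3*(-5/6) = 5/18 ≈ 0.27778)
x(Q) = 4 + 2*Q
r(l, d) = 3 - 5*d*l/9 (r(l, d) = 3 - (l + l)*(5/18)*d = 3 - (2*l)*(5/18)*d = 3 - 5*l/9*d = 3 - 5*d*l/9)
(477 + x(-1))/(-307 + r(12, 13)) = (477 + (4 + 2*(-1)))/(-307 + (3 - 5/9*13*12)) = (477 + (4 - 2))/(-307 + (3 - 260/3)) = (477 + 2)/(-307 - 251/3) = 479/(-1172/3) = 479*(-3/1172) = -1437/1172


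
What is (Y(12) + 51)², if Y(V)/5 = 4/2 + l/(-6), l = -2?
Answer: 35344/9 ≈ 3927.1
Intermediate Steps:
Y(V) = 35/3 (Y(V) = 5*(4/2 - 2/(-6)) = 5*(4*(½) - 2*(-⅙)) = 5*(2 + ⅓) = 5*(7/3) = 35/3)
(Y(12) + 51)² = (35/3 + 51)² = (188/3)² = 35344/9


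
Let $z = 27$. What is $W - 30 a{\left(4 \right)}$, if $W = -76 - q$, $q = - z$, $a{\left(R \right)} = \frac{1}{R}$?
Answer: $- \frac{113}{2} \approx -56.5$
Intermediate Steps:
$q = -27$ ($q = \left(-1\right) 27 = -27$)
$W = -49$ ($W = -76 - -27 = -76 + 27 = -49$)
$W - 30 a{\left(4 \right)} = -49 - \frac{30}{4} = -49 - \frac{15}{2} = - \frac{113}{2}$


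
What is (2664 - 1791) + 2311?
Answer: 3184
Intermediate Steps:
(2664 - 1791) + 2311 = 873 + 2311 = 3184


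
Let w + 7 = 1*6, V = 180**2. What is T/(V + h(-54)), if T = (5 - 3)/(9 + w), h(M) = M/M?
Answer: 1/129604 ≈ 7.7158e-6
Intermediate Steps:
V = 32400
h(M) = 1
w = -1 (w = -7 + 1*6 = -7 + 6 = -1)
T = 1/4 (T = (5 - 3)/(9 - 1) = 2/8 = 2*(1/8) = 1/4 ≈ 0.25000)
T/(V + h(-54)) = (1/4)/(32400 + 1) = (1/4)/32401 = (1/32401)*(1/4) = 1/129604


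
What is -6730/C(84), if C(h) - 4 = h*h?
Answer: -673/706 ≈ -0.95326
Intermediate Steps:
C(h) = 4 + h² (C(h) = 4 + h*h = 4 + h²)
-6730/C(84) = -6730/(4 + 84²) = -6730/(4 + 7056) = -6730/7060 = -6730*1/7060 = -673/706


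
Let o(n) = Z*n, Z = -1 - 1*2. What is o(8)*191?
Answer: -4584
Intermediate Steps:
Z = -3 (Z = -1 - 2 = -3)
o(n) = -3*n
o(8)*191 = -3*8*191 = -24*191 = -4584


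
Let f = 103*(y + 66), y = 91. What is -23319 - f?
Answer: -39490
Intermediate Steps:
f = 16171 (f = 103*(91 + 66) = 103*157 = 16171)
-23319 - f = -23319 - 1*16171 = -23319 - 16171 = -39490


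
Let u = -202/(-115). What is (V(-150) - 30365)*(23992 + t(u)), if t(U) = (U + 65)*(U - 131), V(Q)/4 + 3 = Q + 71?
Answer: -6236539797657/13225 ≈ -4.7157e+8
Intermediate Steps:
V(Q) = 272 + 4*Q (V(Q) = -12 + 4*(Q + 71) = -12 + 4*(71 + Q) = -12 + (284 + 4*Q) = 272 + 4*Q)
u = 202/115 (u = -202*(-1/115) = 202/115 ≈ 1.7565)
t(U) = (-131 + U)*(65 + U) (t(U) = (65 + U)*(-131 + U) = (-131 + U)*(65 + U))
(V(-150) - 30365)*(23992 + t(u)) = ((272 + 4*(-150)) - 30365)*(23992 + (-8515 + (202/115)² - 66*202/115)) = ((272 - 600) - 30365)*(23992 + (-8515 + 40804/13225 - 13332/115)) = (-328 - 30365)*(23992 - 114103251/13225) = -30693*203190949/13225 = -6236539797657/13225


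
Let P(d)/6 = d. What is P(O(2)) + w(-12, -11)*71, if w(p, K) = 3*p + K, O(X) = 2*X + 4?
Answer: -3289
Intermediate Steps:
O(X) = 4 + 2*X
P(d) = 6*d
w(p, K) = K + 3*p
P(O(2)) + w(-12, -11)*71 = 6*(4 + 2*2) + (-11 + 3*(-12))*71 = 6*(4 + 4) + (-11 - 36)*71 = 6*8 - 47*71 = 48 - 3337 = -3289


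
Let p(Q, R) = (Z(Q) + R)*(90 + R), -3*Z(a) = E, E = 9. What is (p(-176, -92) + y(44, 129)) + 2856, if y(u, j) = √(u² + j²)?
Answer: 3046 + √18577 ≈ 3182.3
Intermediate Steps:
Z(a) = -3 (Z(a) = -⅓*9 = -3)
p(Q, R) = (-3 + R)*(90 + R)
y(u, j) = √(j² + u²)
(p(-176, -92) + y(44, 129)) + 2856 = ((-270 + (-92)² + 87*(-92)) + √(129² + 44²)) + 2856 = ((-270 + 8464 - 8004) + √(16641 + 1936)) + 2856 = (190 + √18577) + 2856 = 3046 + √18577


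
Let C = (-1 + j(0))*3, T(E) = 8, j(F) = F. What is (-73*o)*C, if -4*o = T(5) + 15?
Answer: -5037/4 ≈ -1259.3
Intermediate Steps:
o = -23/4 (o = -(8 + 15)/4 = -¼*23 = -23/4 ≈ -5.7500)
C = -3 (C = (-1 + 0)*3 = -1*3 = -3)
(-73*o)*C = -73*(-23/4)*(-3) = (1679/4)*(-3) = -5037/4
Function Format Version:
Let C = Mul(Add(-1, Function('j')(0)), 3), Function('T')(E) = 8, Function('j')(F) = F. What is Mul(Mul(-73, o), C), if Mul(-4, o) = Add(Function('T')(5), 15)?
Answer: Rational(-5037, 4) ≈ -1259.3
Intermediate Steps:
o = Rational(-23, 4) (o = Mul(Rational(-1, 4), Add(8, 15)) = Mul(Rational(-1, 4), 23) = Rational(-23, 4) ≈ -5.7500)
C = -3 (C = Mul(Add(-1, 0), 3) = Mul(-1, 3) = -3)
Mul(Mul(-73, o), C) = Mul(Mul(-73, Rational(-23, 4)), -3) = Mul(Rational(1679, 4), -3) = Rational(-5037, 4)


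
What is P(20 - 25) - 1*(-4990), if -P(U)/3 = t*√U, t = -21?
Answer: 4990 + 63*I*√5 ≈ 4990.0 + 140.87*I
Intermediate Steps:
P(U) = 63*√U (P(U) = -(-63)*√U = 63*√U)
P(20 - 25) - 1*(-4990) = 63*√(20 - 25) - 1*(-4990) = 63*√(-5) + 4990 = 63*(I*√5) + 4990 = 63*I*√5 + 4990 = 4990 + 63*I*√5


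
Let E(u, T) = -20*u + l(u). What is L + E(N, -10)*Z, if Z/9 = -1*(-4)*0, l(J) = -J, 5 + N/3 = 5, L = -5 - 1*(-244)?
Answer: 239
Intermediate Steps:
L = 239 (L = -5 + 244 = 239)
N = 0 (N = -15 + 3*5 = -15 + 15 = 0)
E(u, T) = -21*u (E(u, T) = -20*u - u = -21*u)
Z = 0 (Z = 9*(-1*(-4)*0) = 9*(4*0) = 9*0 = 0)
L + E(N, -10)*Z = 239 - 21*0*0 = 239 + 0*0 = 239 + 0 = 239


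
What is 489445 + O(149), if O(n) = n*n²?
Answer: 3797394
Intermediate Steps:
O(n) = n³
489445 + O(149) = 489445 + 149³ = 489445 + 3307949 = 3797394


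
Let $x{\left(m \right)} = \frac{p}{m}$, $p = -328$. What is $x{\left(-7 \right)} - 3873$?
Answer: $- \frac{26783}{7} \approx -3826.1$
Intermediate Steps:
$x{\left(m \right)} = - \frac{328}{m}$
$x{\left(-7 \right)} - 3873 = - \frac{328}{-7} - 3873 = \left(-328\right) \left(- \frac{1}{7}\right) - 3873 = \frac{328}{7} - 3873 = - \frac{26783}{7}$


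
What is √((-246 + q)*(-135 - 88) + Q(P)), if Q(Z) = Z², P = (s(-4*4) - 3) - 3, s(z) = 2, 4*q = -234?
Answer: √271678/2 ≈ 260.61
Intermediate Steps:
q = -117/2 (q = (¼)*(-234) = -117/2 ≈ -58.500)
P = -4 (P = (2 - 3) - 3 = -1 - 3 = -4)
√((-246 + q)*(-135 - 88) + Q(P)) = √((-246 - 117/2)*(-135 - 88) + (-4)²) = √(-609/2*(-223) + 16) = √(135807/2 + 16) = √(135839/2) = √271678/2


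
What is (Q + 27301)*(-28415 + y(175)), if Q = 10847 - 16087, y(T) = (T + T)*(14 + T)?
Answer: 832471835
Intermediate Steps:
y(T) = 2*T*(14 + T) (y(T) = (2*T)*(14 + T) = 2*T*(14 + T))
Q = -5240
(Q + 27301)*(-28415 + y(175)) = (-5240 + 27301)*(-28415 + 2*175*(14 + 175)) = 22061*(-28415 + 2*175*189) = 22061*(-28415 + 66150) = 22061*37735 = 832471835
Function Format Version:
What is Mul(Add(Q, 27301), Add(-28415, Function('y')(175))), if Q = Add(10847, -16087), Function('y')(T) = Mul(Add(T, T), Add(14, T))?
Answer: 832471835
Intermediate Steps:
Function('y')(T) = Mul(2, T, Add(14, T)) (Function('y')(T) = Mul(Mul(2, T), Add(14, T)) = Mul(2, T, Add(14, T)))
Q = -5240
Mul(Add(Q, 27301), Add(-28415, Function('y')(175))) = Mul(Add(-5240, 27301), Add(-28415, Mul(2, 175, Add(14, 175)))) = Mul(22061, Add(-28415, Mul(2, 175, 189))) = Mul(22061, Add(-28415, 66150)) = Mul(22061, 37735) = 832471835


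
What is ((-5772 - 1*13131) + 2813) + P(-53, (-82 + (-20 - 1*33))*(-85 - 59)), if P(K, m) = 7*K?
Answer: -16461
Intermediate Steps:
((-5772 - 1*13131) + 2813) + P(-53, (-82 + (-20 - 1*33))*(-85 - 59)) = ((-5772 - 1*13131) + 2813) + 7*(-53) = ((-5772 - 13131) + 2813) - 371 = (-18903 + 2813) - 371 = -16090 - 371 = -16461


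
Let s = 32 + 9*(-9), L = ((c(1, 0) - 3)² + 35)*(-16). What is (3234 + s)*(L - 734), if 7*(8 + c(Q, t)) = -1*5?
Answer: -11114350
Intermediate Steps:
c(Q, t) = -61/7 (c(Q, t) = -8 + (-1*5)/7 = -8 + (⅐)*(-5) = -8 - 5/7 = -61/7)
L = -135024/49 (L = ((-61/7 - 3)² + 35)*(-16) = ((-82/7)² + 35)*(-16) = (6724/49 + 35)*(-16) = (8439/49)*(-16) = -135024/49 ≈ -2755.6)
s = -49 (s = 32 - 81 = -49)
(3234 + s)*(L - 734) = (3234 - 49)*(-135024/49 - 734) = 3185*(-170990/49) = -11114350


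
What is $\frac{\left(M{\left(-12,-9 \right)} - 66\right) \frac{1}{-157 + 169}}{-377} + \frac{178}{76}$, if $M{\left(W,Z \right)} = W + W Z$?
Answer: $\frac{16729}{7163} \approx 2.3355$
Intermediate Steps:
$\frac{\left(M{\left(-12,-9 \right)} - 66\right) \frac{1}{-157 + 169}}{-377} + \frac{178}{76} = \frac{\left(- 12 \left(1 - 9\right) - 66\right) \frac{1}{-157 + 169}}{-377} + \frac{178}{76} = \frac{\left(-12\right) \left(-8\right) - 66}{12} \left(- \frac{1}{377}\right) + 178 \cdot \frac{1}{76} = \left(96 - 66\right) \frac{1}{12} \left(- \frac{1}{377}\right) + \frac{89}{38} = 30 \cdot \frac{1}{12} \left(- \frac{1}{377}\right) + \frac{89}{38} = \frac{5}{2} \left(- \frac{1}{377}\right) + \frac{89}{38} = - \frac{5}{754} + \frac{89}{38} = \frac{16729}{7163}$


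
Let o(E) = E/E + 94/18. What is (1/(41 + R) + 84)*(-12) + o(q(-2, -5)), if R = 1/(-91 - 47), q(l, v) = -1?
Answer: -51018416/50913 ≈ -1002.1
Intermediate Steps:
R = -1/138 (R = 1/(-138) = -1/138 ≈ -0.0072464)
o(E) = 56/9 (o(E) = 1 + 94*(1/18) = 1 + 47/9 = 56/9)
(1/(41 + R) + 84)*(-12) + o(q(-2, -5)) = (1/(41 - 1/138) + 84)*(-12) + 56/9 = (1/(5657/138) + 84)*(-12) + 56/9 = (138/5657 + 84)*(-12) + 56/9 = (475326/5657)*(-12) + 56/9 = -5703912/5657 + 56/9 = -51018416/50913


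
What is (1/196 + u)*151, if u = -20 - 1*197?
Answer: -6422181/196 ≈ -32766.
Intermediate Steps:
u = -217 (u = -20 - 197 = -217)
(1/196 + u)*151 = (1/196 - 217)*151 = -42531/196*151 = -6422181/196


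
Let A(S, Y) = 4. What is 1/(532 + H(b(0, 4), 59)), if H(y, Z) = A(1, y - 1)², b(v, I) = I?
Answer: 1/548 ≈ 0.0018248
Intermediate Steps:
H(y, Z) = 16 (H(y, Z) = 4² = 16)
1/(532 + H(b(0, 4), 59)) = 1/(532 + 16) = 1/548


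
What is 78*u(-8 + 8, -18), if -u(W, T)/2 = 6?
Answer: -936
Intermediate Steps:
u(W, T) = -12 (u(W, T) = -2*6 = -12)
78*u(-8 + 8, -18) = 78*(-12) = -936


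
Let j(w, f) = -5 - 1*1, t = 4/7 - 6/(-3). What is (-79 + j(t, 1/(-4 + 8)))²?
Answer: 7225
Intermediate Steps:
t = 18/7 (t = 4*(⅐) - 6*(-⅓) = 4/7 + 2 = 18/7 ≈ 2.5714)
j(w, f) = -6 (j(w, f) = -5 - 1 = -6)
(-79 + j(t, 1/(-4 + 8)))² = (-79 - 6)² = (-85)² = 7225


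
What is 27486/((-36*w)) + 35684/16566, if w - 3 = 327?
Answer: -26437/165660 ≈ -0.15959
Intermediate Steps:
w = 330 (w = 3 + 327 = 330)
27486/((-36*w)) + 35684/16566 = 27486/((-36*330)) + 35684/16566 = 27486/(-11880) + 35684*(1/16566) = 27486*(-1/11880) + 1622/753 = -509/220 + 1622/753 = -26437/165660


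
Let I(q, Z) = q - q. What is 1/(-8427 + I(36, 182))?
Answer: -1/8427 ≈ -0.00011867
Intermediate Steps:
I(q, Z) = 0
1/(-8427 + I(36, 182)) = 1/(-8427 + 0) = 1/(-8427) = -1/8427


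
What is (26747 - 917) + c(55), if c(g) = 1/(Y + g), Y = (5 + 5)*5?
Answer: 2712151/105 ≈ 25830.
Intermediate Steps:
Y = 50 (Y = 10*5 = 50)
c(g) = 1/(50 + g)
(26747 - 917) + c(55) = (26747 - 917) + 1/(50 + 55) = 25830 + 1/105 = 2712151/105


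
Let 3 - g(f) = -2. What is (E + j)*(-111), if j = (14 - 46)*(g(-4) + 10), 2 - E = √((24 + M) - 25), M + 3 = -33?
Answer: 53058 + 111*I*√37 ≈ 53058.0 + 675.19*I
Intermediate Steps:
M = -36 (M = -3 - 33 = -36)
g(f) = 5 (g(f) = 3 - 1*(-2) = 3 + 2 = 5)
E = 2 - I*√37 (E = 2 - √((24 - 36) - 25) = 2 - √(-12 - 25) = 2 - √(-37) = 2 - I*√37 ≈ 2.0 - 6.0828*I)
j = -480 (j = (14 - 46)*(5 + 10) = -32*15 = -480)
(E + j)*(-111) = ((2 - I*√37) - 480)*(-111) = (-478 - I*√37)*(-111) = 53058 + 111*I*√37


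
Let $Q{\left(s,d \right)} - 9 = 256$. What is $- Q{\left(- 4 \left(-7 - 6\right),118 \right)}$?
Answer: $-265$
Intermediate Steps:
$Q{\left(s,d \right)} = 265$ ($Q{\left(s,d \right)} = 9 + 256 = 265$)
$- Q{\left(- 4 \left(-7 - 6\right),118 \right)} = \left(-1\right) 265 = -265$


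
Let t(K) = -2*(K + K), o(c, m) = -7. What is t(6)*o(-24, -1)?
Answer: 168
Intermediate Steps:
t(K) = -4*K
t(6)*o(-24, -1) = -4*6*(-7) = -24*(-7) = 168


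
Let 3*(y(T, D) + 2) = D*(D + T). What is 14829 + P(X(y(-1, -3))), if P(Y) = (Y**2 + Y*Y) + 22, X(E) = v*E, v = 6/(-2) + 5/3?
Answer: 133787/9 ≈ 14865.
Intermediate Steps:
v = -4/3 (v = 6*(-1/2) + 5*(1/3) = -3 + 5/3 = -4/3 ≈ -1.3333)
y(T, D) = -2 + D*(D + T)/3 (y(T, D) = -2 + (D*(D + T))/3 = -2 + D*(D + T)/3)
X(E) = -4*E/3
P(Y) = 22 + 2*Y**2 (P(Y) = (Y**2 + Y**2) + 22 = 2*Y**2 + 22 = 22 + 2*Y**2)
14829 + P(X(y(-1, -3))) = 14829 + (22 + 2*(-4*(-2 + (1/3)*(-3)**2 + (1/3)*(-3)*(-1))/3)**2) = 14829 + (22 + 2*(-4*(-2 + (1/3)*9 + 1)/3)**2) = 14829 + (22 + 2*(-4*(-2 + 3 + 1)/3)**2) = 14829 + (22 + 2*(-4/3*2)**2) = 14829 + (22 + 2*(-8/3)**2) = 14829 + (22 + 2*(64/9)) = 14829 + (22 + 128/9) = 14829 + 326/9 = 133787/9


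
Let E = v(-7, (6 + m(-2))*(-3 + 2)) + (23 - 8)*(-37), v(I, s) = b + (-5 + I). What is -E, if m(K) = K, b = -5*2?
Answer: 577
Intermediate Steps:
b = -10
v(I, s) = -15 + I (v(I, s) = -10 + (-5 + I) = -15 + I)
E = -577 (E = (-15 - 7) + (23 - 8)*(-37) = -22 + 15*(-37) = -22 - 555 = -577)
-E = -1*(-577) = 577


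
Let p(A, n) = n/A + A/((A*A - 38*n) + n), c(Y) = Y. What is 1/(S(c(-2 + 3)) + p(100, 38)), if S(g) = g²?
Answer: 214850/298993 ≈ 0.71858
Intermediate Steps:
p(A, n) = A/(A² - 37*n) + n/A (p(A, n) = n/A + A/((A² - 38*n) + n) = n/A + A/(A² - 37*n) = A/(A² - 37*n) + n/A)
1/(S(c(-2 + 3)) + p(100, 38)) = 1/((-2 + 3)² + (100² - 37*38² + 38*100²)/(100*(100² - 37*38))) = 1/(1² + (10000 - 37*1444 + 38*10000)/(100*(10000 - 1406))) = 1/(1 + (1/100)*(10000 - 53428 + 380000)/8594) = 1/(1 + (1/100)*(1/8594)*336572) = 1/(1 + 84143/214850) = 1/(298993/214850) = 214850/298993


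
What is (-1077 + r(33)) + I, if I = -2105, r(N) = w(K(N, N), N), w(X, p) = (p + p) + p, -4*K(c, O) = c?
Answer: -3083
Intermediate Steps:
K(c, O) = -c/4
w(X, p) = 3*p (w(X, p) = 2*p + p = 3*p)
r(N) = 3*N
(-1077 + r(33)) + I = (-1077 + 3*33) - 2105 = (-1077 + 99) - 2105 = -978 - 2105 = -3083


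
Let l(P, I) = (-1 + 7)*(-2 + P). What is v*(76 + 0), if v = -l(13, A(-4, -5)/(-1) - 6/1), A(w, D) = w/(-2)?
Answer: -5016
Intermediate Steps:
A(w, D) = -w/2 (A(w, D) = w*(-1/2) = -w/2)
l(P, I) = -12 + 6*P (l(P, I) = 6*(-2 + P) = -12 + 6*P)
v = -66 (v = -(-12 + 6*13) = -(-12 + 78) = -1*66 = -66)
v*(76 + 0) = -66*(76 + 0) = -66*76 = -5016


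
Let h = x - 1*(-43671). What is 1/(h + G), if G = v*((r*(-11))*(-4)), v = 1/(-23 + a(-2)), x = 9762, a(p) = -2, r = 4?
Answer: 25/1335649 ≈ 1.8717e-5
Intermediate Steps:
v = -1/25 (v = 1/(-23 - 2) = 1/(-25) = -1/25 ≈ -0.040000)
G = -176/25 (G = -4*(-11)*(-4)/25 = -(-44)*(-4)/25 = -1/25*176 = -176/25 ≈ -7.0400)
h = 53433 (h = 9762 - 1*(-43671) = 9762 + 43671 = 53433)
1/(h + G) = 1/(53433 - 176/25) = 1/(1335649/25) = 25/1335649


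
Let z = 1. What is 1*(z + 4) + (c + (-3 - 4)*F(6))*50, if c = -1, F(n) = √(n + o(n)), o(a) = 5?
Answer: -45 - 350*√11 ≈ -1205.8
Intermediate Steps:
F(n) = √(5 + n) (F(n) = √(n + 5) = √(5 + n))
1*(z + 4) + (c + (-3 - 4)*F(6))*50 = 1*(1 + 4) + (-1 + (-3 - 4)*√(5 + 6))*50 = 1*5 + (-1 - 7*√11)*50 = 5 + (-50 - 350*√11) = -45 - 350*√11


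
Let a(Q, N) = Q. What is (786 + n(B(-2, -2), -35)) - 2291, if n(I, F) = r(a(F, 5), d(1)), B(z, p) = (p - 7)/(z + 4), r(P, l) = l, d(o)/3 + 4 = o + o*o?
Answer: -1511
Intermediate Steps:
d(o) = -12 + 3*o + 3*o**2 (d(o) = -12 + 3*(o + o*o) = -12 + 3*(o + o**2) = -12 + (3*o + 3*o**2) = -12 + 3*o + 3*o**2)
B(z, p) = (-7 + p)/(4 + z)
n(I, F) = -6 (n(I, F) = -12 + 3*1 + 3*1**2 = -12 + 3 + 3*1 = -12 + 3 + 3 = -6)
(786 + n(B(-2, -2), -35)) - 2291 = (786 - 6) - 2291 = 780 - 2291 = -1511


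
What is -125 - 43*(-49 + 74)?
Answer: -1200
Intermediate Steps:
-125 - 43*(-49 + 74) = -125 - 43*25 = -125 - 1075 = -1200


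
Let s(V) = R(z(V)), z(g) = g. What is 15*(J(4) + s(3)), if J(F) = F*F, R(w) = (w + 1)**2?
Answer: 480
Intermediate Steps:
R(w) = (1 + w)**2
s(V) = (1 + V)**2
J(F) = F**2
15*(J(4) + s(3)) = 15*(4**2 + (1 + 3)**2) = 15*(16 + 4**2) = 15*(16 + 16) = 15*32 = 480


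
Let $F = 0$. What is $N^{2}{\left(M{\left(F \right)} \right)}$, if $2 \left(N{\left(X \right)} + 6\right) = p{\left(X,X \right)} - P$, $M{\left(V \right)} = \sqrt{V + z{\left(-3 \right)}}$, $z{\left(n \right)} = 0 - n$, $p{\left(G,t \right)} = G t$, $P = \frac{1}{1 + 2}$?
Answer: $\frac{196}{9} \approx 21.778$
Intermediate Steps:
$P = \frac{1}{3} \approx 0.33333$
$z{\left(n \right)} = - n$
$M{\left(V \right)} = \sqrt{3 + V}$ ($M{\left(V \right)} = \sqrt{V - -3} = \sqrt{V + 3} = \sqrt{3 + V}$)
$N{\left(X \right)} = - \frac{37}{6} + \frac{X^{2}}{2}$ ($N{\left(X \right)} = -6 + \frac{X X - \frac{1}{3}}{2} = -6 + \frac{X^{2} - \frac{1}{3}}{2} = -6 + \frac{- \frac{1}{3} + X^{2}}{2} = -6 + \left(- \frac{1}{6} + \frac{X^{2}}{2}\right) = - \frac{37}{6} + \frac{X^{2}}{2}$)
$N^{2}{\left(M{\left(F \right)} \right)} = \left(- \frac{37}{6} + \frac{\left(\sqrt{3 + 0}\right)^{2}}{2}\right)^{2} = \left(- \frac{37}{6} + \frac{\left(\sqrt{3}\right)^{2}}{2}\right)^{2} = \left(- \frac{37}{6} + \frac{1}{2} \cdot 3\right)^{2} = \left(- \frac{37}{6} + \frac{3}{2}\right)^{2} = \left(- \frac{14}{3}\right)^{2} = \frac{196}{9}$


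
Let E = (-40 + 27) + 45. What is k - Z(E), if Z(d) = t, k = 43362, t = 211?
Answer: 43151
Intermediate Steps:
E = 32 (E = -13 + 45 = 32)
Z(d) = 211
k - Z(E) = 43362 - 1*211 = 43362 - 211 = 43151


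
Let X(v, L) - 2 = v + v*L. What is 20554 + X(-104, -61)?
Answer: 26796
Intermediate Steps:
X(v, L) = 2 + v + L*v (X(v, L) = 2 + (v + v*L) = 2 + (v + L*v) = 2 + v + L*v)
20554 + X(-104, -61) = 20554 + (2 - 104 - 61*(-104)) = 20554 + (2 - 104 + 6344) = 20554 + 6242 = 26796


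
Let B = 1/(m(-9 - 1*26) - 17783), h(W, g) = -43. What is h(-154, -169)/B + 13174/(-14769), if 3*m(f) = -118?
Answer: 11318362589/14769 ≈ 7.6636e+5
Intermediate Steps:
m(f) = -118/3 (m(f) = (⅓)*(-118) = -118/3)
B = -3/53467 (B = 1/(-118/3 - 17783) = 1/(-53467/3) = -3/53467 ≈ -5.6109e-5)
h(-154, -169)/B + 13174/(-14769) = -43/(-3/53467) + 13174/(-14769) = -43*(-53467/3) + 13174*(-1/14769) = 2299081/3 - 13174/14769 = 11318362589/14769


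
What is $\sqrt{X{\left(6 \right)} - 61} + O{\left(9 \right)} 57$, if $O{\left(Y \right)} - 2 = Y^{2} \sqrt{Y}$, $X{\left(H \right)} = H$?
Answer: $13965 + i \sqrt{55} \approx 13965.0 + 7.4162 i$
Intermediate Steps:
$O{\left(Y \right)} = 2 + Y^{\frac{5}{2}}$ ($O{\left(Y \right)} = 2 + Y^{2} \sqrt{Y} = 2 + Y^{\frac{5}{2}}$)
$\sqrt{X{\left(6 \right)} - 61} + O{\left(9 \right)} 57 = \sqrt{6 - 61} + \left(2 + 9^{\frac{5}{2}}\right) 57 = \sqrt{-55} + \left(2 + 243\right) 57 = i \sqrt{55} + 245 \cdot 57 = i \sqrt{55} + 13965 = 13965 + i \sqrt{55}$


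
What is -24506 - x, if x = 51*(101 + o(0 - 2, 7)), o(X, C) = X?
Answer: -29555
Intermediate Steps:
x = 5049 (x = 51*(101 + (0 - 2)) = 51*(101 - 2) = 51*99 = 5049)
-24506 - x = -24506 - 1*5049 = -24506 - 5049 = -29555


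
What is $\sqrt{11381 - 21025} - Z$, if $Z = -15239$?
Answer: $15239 + 2 i \sqrt{2411} \approx 15239.0 + 98.204 i$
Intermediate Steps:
$\sqrt{11381 - 21025} - Z = \sqrt{11381 - 21025} - -15239 = \sqrt{-9644} + 15239 = 2 i \sqrt{2411} + 15239 = 15239 + 2 i \sqrt{2411}$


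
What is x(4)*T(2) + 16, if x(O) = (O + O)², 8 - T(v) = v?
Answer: 400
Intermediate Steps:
T(v) = 8 - v
x(O) = 4*O² (x(O) = (2*O)² = 4*O²)
x(4)*T(2) + 16 = (4*4²)*(8 - 1*2) + 16 = (4*16)*(8 - 2) + 16 = 64*6 + 16 = 384 + 16 = 400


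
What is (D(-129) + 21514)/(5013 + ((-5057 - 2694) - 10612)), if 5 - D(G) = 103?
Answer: -10708/6675 ≈ -1.6042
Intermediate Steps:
D(G) = -98 (D(G) = 5 - 1*103 = 5 - 103 = -98)
(D(-129) + 21514)/(5013 + ((-5057 - 2694) - 10612)) = (-98 + 21514)/(5013 + ((-5057 - 2694) - 10612)) = 21416/(5013 + (-7751 - 10612)) = 21416/(5013 - 18363) = 21416/(-13350) = 21416*(-1/13350) = -10708/6675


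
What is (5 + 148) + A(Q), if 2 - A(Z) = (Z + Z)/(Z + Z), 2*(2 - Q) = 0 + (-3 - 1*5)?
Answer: 154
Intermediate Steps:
Q = 6 (Q = 2 - (0 + (-3 - 1*5))/2 = 2 - (0 + (-3 - 5))/2 = 2 - (0 - 8)/2 = 2 - ½*(-8) = 2 + 4 = 6)
A(Z) = 1 (A(Z) = 2 - (Z + Z)/(Z + Z) = 2 - 2*Z/(2*Z) = 2 - 2*Z*1/(2*Z) = 2 - 1*1 = 2 - 1 = 1)
(5 + 148) + A(Q) = (5 + 148) + 1 = 153 + 1 = 154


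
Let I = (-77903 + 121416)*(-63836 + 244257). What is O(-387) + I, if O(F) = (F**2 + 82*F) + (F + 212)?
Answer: 7850776833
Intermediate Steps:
O(F) = 212 + F**2 + 83*F (O(F) = (F**2 + 82*F) + (212 + F) = 212 + F**2 + 83*F)
I = 7850658973 (I = 43513*180421 = 7850658973)
O(-387) + I = (212 + (-387)**2 + 83*(-387)) + 7850658973 = (212 + 149769 - 32121) + 7850658973 = 117860 + 7850658973 = 7850776833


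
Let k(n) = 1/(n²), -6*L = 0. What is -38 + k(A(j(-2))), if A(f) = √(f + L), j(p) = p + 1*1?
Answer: -39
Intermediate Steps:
L = 0 (L = -⅙*0 = 0)
j(p) = 1 + p (j(p) = p + 1 = 1 + p)
A(f) = √f (A(f) = √(f + 0) = √f)
k(n) = n⁻²
-38 + k(A(j(-2))) = -38 + (√(1 - 2))⁻² = -38 + (√(-1))⁻² = -38 + I⁻² = -38 - 1 = -39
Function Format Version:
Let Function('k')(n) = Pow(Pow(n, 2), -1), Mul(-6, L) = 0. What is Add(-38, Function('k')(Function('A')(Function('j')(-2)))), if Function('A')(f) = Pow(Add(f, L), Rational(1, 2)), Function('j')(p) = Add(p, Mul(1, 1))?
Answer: -39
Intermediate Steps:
L = 0 (L = Mul(Rational(-1, 6), 0) = 0)
Function('j')(p) = Add(1, p) (Function('j')(p) = Add(p, 1) = Add(1, p))
Function('A')(f) = Pow(f, Rational(1, 2)) (Function('A')(f) = Pow(Add(f, 0), Rational(1, 2)) = Pow(f, Rational(1, 2)))
Function('k')(n) = Pow(n, -2)
Add(-38, Function('k')(Function('A')(Function('j')(-2)))) = Add(-38, Pow(Pow(Add(1, -2), Rational(1, 2)), -2)) = Add(-38, Pow(Pow(-1, Rational(1, 2)), -2)) = Add(-38, Pow(I, -2)) = Add(-38, -1) = -39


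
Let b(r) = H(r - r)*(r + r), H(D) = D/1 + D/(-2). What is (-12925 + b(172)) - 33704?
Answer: -46629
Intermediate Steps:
H(D) = D/2 (H(D) = D*1 + D*(-1/2) = D - D/2 = D/2)
b(r) = 0 (b(r) = ((r - r)/2)*(r + r) = ((1/2)*0)*(2*r) = 0*(2*r) = 0)
(-12925 + b(172)) - 33704 = (-12925 + 0) - 33704 = -12925 - 33704 = -46629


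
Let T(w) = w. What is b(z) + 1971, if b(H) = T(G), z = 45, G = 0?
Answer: 1971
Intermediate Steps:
b(H) = 0
b(z) + 1971 = 0 + 1971 = 1971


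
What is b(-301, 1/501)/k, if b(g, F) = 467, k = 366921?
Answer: 467/366921 ≈ 0.0012728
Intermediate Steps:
b(-301, 1/501)/k = 467/366921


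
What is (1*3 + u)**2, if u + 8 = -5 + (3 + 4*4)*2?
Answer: 784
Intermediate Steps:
u = 25 (u = -8 + (-5 + (3 + 4*4)*2) = -8 + (-5 + (3 + 16)*2) = -8 + (-5 + 19*2) = -8 + (-5 + 38) = -8 + 33 = 25)
(1*3 + u)**2 = (1*3 + 25)**2 = (3 + 25)**2 = 28**2 = 784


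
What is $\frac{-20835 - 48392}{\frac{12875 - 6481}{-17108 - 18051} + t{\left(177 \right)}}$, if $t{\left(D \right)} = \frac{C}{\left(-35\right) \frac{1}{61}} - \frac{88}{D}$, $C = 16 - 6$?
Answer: $\frac{3015666643227}{788803556} \approx 3823.1$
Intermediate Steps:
$C = 10$
$t{\left(D \right)} = - \frac{122}{7} - \frac{88}{D}$ ($t{\left(D \right)} = \frac{10}{\left(-35\right) \frac{1}{61}} - \frac{88}{D} = \frac{10}{- \frac{35}{61}} - \frac{88}{D} = 10 \left(- \frac{61}{35}\right) - \frac{88}{D} = - \frac{122}{7} - \frac{88}{D}$)
$\frac{-20835 - 48392}{\frac{12875 - 6481}{-17108 - 18051} + t{\left(177 \right)}} = \frac{-20835 - 48392}{\frac{12875 - 6481}{-17108 - 18051} - \left(\frac{122}{7} + \frac{88}{177}\right)} = - \frac{69227}{\frac{6394}{-35159} - \frac{22210}{1239}} = - \frac{69227}{6394 \left(- \frac{1}{35159}\right) - \frac{22210}{1239}} = - \frac{69227}{- \frac{6394}{35159} - \frac{22210}{1239}} = - \frac{69227}{- \frac{788803556}{43562001}} = \left(-69227\right) \left(- \frac{43562001}{788803556}\right) = \frac{3015666643227}{788803556}$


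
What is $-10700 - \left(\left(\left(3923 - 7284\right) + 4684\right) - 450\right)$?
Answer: $-11573$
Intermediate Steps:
$-10700 - \left(\left(\left(3923 - 7284\right) + 4684\right) - 450\right) = -10700 - \left(\left(-3361 + 4684\right) - 450\right) = -10700 - \left(1323 - 450\right) = -10700 - 873 = -11573$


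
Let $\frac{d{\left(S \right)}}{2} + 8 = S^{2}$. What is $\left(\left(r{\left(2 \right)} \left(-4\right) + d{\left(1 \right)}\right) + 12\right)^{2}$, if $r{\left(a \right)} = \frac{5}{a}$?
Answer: $144$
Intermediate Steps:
$d{\left(S \right)} = -16 + 2 S^{2}$
$\left(\left(r{\left(2 \right)} \left(-4\right) + d{\left(1 \right)}\right) + 12\right)^{2} = \left(\left(\frac{5}{2} \left(-4\right) - \left(16 - 2 \cdot 1^{2}\right)\right) + 12\right)^{2} = \left(\left(5 \cdot \frac{1}{2} \left(-4\right) + \left(-16 + 2 \cdot 1\right)\right) + 12\right)^{2} = \left(\left(\frac{5}{2} \left(-4\right) + \left(-16 + 2\right)\right) + 12\right)^{2} = \left(\left(-10 - 14\right) + 12\right)^{2} = \left(-24 + 12\right)^{2} = \left(-12\right)^{2} = 144$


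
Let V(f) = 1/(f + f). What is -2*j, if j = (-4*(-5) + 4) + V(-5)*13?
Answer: -227/5 ≈ -45.400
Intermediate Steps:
V(f) = 1/(2*f)
j = 227/10 (j = (-4*(-5) + 4) + ((½)/(-5))*13 = (20 + 4) + ((½)*(-⅕))*13 = 24 - ⅒*13 = 24 - 13/10 = 227/10 ≈ 22.700)
-2*j = -2*227/10 = -227/5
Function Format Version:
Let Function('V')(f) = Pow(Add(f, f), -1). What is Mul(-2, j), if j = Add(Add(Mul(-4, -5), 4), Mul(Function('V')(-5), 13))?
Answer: Rational(-227, 5) ≈ -45.400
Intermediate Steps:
Function('V')(f) = Mul(Rational(1, 2), Pow(f, -1)) (Function('V')(f) = Pow(Mul(2, f), -1) = Mul(Rational(1, 2), Pow(f, -1)))
j = Rational(227, 10) (j = Add(Add(Mul(-4, -5), 4), Mul(Mul(Rational(1, 2), Pow(-5, -1)), 13)) = Add(Add(20, 4), Mul(Mul(Rational(1, 2), Rational(-1, 5)), 13)) = Add(24, Mul(Rational(-1, 10), 13)) = Add(24, Rational(-13, 10)) = Rational(227, 10) ≈ 22.700)
Mul(-2, j) = Mul(-2, Rational(227, 10)) = Rational(-227, 5)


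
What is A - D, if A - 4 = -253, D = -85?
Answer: -164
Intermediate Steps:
A = -249 (A = 4 - 253 = -249)
A - D = -249 - 1*(-85) = -249 + 85 = -164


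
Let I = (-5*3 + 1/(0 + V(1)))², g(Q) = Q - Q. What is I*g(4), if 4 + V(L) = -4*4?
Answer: 0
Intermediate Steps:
g(Q) = 0
V(L) = -20 (V(L) = -4 - 4*4 = -4 - 16 = -20)
I = 90601/400 (I = (-5*3 + 1/(0 - 20))² = (-15 + 1/(-20))² = (-15 - 1/20)² = (-301/20)² = 90601/400 ≈ 226.50)
I*g(4) = (90601/400)*0 = 0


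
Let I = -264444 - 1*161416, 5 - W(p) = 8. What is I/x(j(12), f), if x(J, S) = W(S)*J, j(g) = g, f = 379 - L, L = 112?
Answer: 106465/9 ≈ 11829.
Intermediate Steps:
f = 267 (f = 379 - 1*112 = 379 - 112 = 267)
W(p) = -3 (W(p) = 5 - 1*8 = 5 - 8 = -3)
x(J, S) = -3*J
I = -425860 (I = -264444 - 161416 = -425860)
I/x(j(12), f) = -425860/((-3*12)) = -425860/(-36) = -425860*(-1/36) = 106465/9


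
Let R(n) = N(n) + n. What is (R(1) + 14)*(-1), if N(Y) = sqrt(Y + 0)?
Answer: -16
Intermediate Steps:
N(Y) = sqrt(Y)
R(n) = n + sqrt(n) (R(n) = sqrt(n) + n = n + sqrt(n))
(R(1) + 14)*(-1) = ((1 + sqrt(1)) + 14)*(-1) = ((1 + 1) + 14)*(-1) = (2 + 14)*(-1) = 16*(-1) = -16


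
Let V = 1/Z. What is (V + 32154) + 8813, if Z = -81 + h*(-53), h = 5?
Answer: 14174581/346 ≈ 40967.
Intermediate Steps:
Z = -346 (Z = -81 + 5*(-53) = -81 - 265 = -346)
V = -1/346 (V = 1/(-346) = -1/346 ≈ -0.0028902)
(V + 32154) + 8813 = (-1/346 + 32154) + 8813 = 11125283/346 + 8813 = 14174581/346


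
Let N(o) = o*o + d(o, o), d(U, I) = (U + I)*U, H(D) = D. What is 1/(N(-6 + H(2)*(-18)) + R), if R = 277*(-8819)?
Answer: -1/2437571 ≈ -4.1024e-7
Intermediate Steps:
R = -2442863
d(U, I) = U*(I + U) (d(U, I) = (I + U)*U = U*(I + U))
N(o) = 3*o² (N(o) = o*o + o*(o + o) = o² + o*(2*o) = o² + 2*o² = 3*o²)
1/(N(-6 + H(2)*(-18)) + R) = 1/(3*(-6 + 2*(-18))² - 2442863) = 1/(3*(-6 - 36)² - 2442863) = 1/(3*(-42)² - 2442863) = 1/(3*1764 - 2442863) = 1/(5292 - 2442863) = 1/(-2437571) = -1/2437571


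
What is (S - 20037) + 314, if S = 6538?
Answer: -13185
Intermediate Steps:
(S - 20037) + 314 = (6538 - 20037) + 314 = -13499 + 314 = -13185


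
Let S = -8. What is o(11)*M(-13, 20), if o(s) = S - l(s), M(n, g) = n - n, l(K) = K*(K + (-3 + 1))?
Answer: 0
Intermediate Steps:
l(K) = K*(-2 + K) (l(K) = K*(K - 2) = K*(-2 + K))
M(n, g) = 0
o(s) = -8 - s*(-2 + s)
o(11)*M(-13, 20) = (-8 - 1*11*(-2 + 11))*0 = (-8 - 1*11*9)*0 = (-8 - 99)*0 = -107*0 = 0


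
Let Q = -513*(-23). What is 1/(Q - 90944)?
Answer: -1/79145 ≈ -1.2635e-5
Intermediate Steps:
Q = 11799
1/(Q - 90944) = 1/(11799 - 90944) = 1/(-79145) = -1/79145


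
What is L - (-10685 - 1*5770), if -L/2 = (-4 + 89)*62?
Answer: 5915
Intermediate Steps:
L = -10540 (L = -2*(-4 + 89)*62 = -170*62 = -2*5270 = -10540)
L - (-10685 - 1*5770) = -10540 - (-10685 - 1*5770) = -10540 - (-10685 - 5770) = -10540 - 1*(-16455) = -10540 + 16455 = 5915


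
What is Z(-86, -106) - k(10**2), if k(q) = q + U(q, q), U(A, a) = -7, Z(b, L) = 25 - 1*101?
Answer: -169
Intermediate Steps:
Z(b, L) = -76 (Z(b, L) = 25 - 101 = -76)
k(q) = -7 + q (k(q) = q - 7 = -7 + q)
Z(-86, -106) - k(10**2) = -76 - (-7 + 10**2) = -76 - (-7 + 100) = -76 - 1*93 = -76 - 93 = -169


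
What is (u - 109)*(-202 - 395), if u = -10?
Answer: 71043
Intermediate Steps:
(u - 109)*(-202 - 395) = (-10 - 109)*(-202 - 395) = -119*(-597) = 71043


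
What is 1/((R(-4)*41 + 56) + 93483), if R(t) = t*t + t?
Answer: 1/94031 ≈ 1.0635e-5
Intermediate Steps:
R(t) = t + t² (R(t) = t² + t = t + t²)
1/((R(-4)*41 + 56) + 93483) = 1/((-4*(1 - 4)*41 + 56) + 93483) = 1/((-4*(-3)*41 + 56) + 93483) = 1/((12*41 + 56) + 93483) = 1/((492 + 56) + 93483) = 1/(548 + 93483) = 1/94031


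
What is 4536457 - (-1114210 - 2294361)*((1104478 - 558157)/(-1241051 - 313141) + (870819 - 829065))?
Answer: 73733361315338327/518064 ≈ 1.4232e+11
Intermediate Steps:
4536457 - (-1114210 - 2294361)*((1104478 - 558157)/(-1241051 - 313141) + (870819 - 829065)) = 4536457 - (-3408571)*(546321/(-1554192) + 41754) = 4536457 - (-3408571)*(546321*(-1/1554192) + 41754) = 4536457 - (-3408571)*(-182107/518064 + 41754) = 4536457 - (-3408571)*21631062149/518064 = 4536457 - 1*(-73731011140279079/518064) = 4536457 + 73731011140279079/518064 = 73733361315338327/518064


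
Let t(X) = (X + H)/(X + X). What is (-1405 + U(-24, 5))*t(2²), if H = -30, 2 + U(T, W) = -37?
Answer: 4693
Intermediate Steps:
U(T, W) = -39 (U(T, W) = -2 - 37 = -39)
t(X) = (-30 + X)/(2*X) (t(X) = (X - 30)/(X + X) = (-30 + X)/((2*X)) = (-30 + X)*(1/(2*X)) = (-30 + X)/(2*X))
(-1405 + U(-24, 5))*t(2²) = (-1405 - 39)*((-30 + 2²)/(2*(2²))) = -722*(-30 + 4)/4 = -722*(-26)/4 = -1444*(-13/4) = 4693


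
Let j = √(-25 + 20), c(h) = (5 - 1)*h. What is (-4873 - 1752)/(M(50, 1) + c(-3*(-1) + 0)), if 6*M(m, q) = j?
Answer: -2862000/5189 + 39750*I*√5/5189 ≈ -551.55 + 17.129*I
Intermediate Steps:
c(h) = 4*h
j = I*√5 (j = √(-5) = I*√5 ≈ 2.2361*I)
M(m, q) = I*√5/6 (M(m, q) = (I*√5)/6 = I*√5/6)
(-4873 - 1752)/(M(50, 1) + c(-3*(-1) + 0)) = (-4873 - 1752)/(I*√5/6 + 4*(-3*(-1) + 0)) = -6625/(I*√5/6 + 4*(3 + 0)) = -6625/(I*√5/6 + 4*3) = -6625/(I*√5/6 + 12) = -6625/(12 + I*√5/6)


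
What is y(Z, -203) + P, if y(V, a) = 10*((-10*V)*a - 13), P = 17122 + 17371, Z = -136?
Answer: -2726437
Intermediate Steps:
P = 34493
y(V, a) = -130 - 100*V*a (y(V, a) = 10*(-10*V*a - 13) = 10*(-13 - 10*V*a) = -130 - 100*V*a)
y(Z, -203) + P = (-130 - 100*(-136)*(-203)) + 34493 = (-130 - 2760800) + 34493 = -2760930 + 34493 = -2726437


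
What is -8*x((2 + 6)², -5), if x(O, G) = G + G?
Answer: 80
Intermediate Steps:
x(O, G) = 2*G
-8*x((2 + 6)², -5) = -16*(-5) = -8*(-10) = 80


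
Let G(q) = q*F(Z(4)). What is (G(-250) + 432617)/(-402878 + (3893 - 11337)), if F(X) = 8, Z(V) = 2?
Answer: -13049/12434 ≈ -1.0495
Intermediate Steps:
G(q) = 8*q (G(q) = q*8 = 8*q)
(G(-250) + 432617)/(-402878 + (3893 - 11337)) = (8*(-250) + 432617)/(-402878 + (3893 - 11337)) = (-2000 + 432617)/(-402878 - 7444) = 430617/(-410322) = 430617*(-1/410322) = -13049/12434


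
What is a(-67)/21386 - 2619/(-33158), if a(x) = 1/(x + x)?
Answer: 3752648999/47510838196 ≈ 0.078985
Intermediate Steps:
a(x) = 1/(2*x)
a(-67)/21386 - 2619/(-33158) = ((½)/(-67))/21386 - 2619/(-33158) = ((½)*(-1/67))*(1/21386) - 2619*(-1/33158) = -1/134*1/21386 + 2619/33158 = -1/2865724 + 2619/33158 = 3752648999/47510838196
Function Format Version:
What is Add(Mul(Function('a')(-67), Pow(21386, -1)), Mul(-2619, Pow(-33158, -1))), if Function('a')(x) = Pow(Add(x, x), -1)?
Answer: Rational(3752648999, 47510838196) ≈ 0.078985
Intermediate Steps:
Function('a')(x) = Mul(Rational(1, 2), Pow(x, -1)) (Function('a')(x) = Pow(Mul(2, x), -1) = Mul(Rational(1, 2), Pow(x, -1)))
Add(Mul(Function('a')(-67), Pow(21386, -1)), Mul(-2619, Pow(-33158, -1))) = Add(Mul(Mul(Rational(1, 2), Pow(-67, -1)), Pow(21386, -1)), Mul(-2619, Pow(-33158, -1))) = Add(Mul(Mul(Rational(1, 2), Rational(-1, 67)), Rational(1, 21386)), Mul(-2619, Rational(-1, 33158))) = Add(Mul(Rational(-1, 134), Rational(1, 21386)), Rational(2619, 33158)) = Add(Rational(-1, 2865724), Rational(2619, 33158)) = Rational(3752648999, 47510838196)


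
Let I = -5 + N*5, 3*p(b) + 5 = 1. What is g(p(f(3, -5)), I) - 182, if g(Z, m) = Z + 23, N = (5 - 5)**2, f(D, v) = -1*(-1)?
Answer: -481/3 ≈ -160.33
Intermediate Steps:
f(D, v) = 1
p(b) = -4/3 (p(b) = -5/3 + (1/3)*1 = -5/3 + 1/3 = -4/3)
N = 0 (N = 0**2 = 0)
I = -5 (I = -5 + 0*5 = -5 + 0 = -5)
g(Z, m) = 23 + Z
g(p(f(3, -5)), I) - 182 = (23 - 4/3) - 182 = 65/3 - 182 = -481/3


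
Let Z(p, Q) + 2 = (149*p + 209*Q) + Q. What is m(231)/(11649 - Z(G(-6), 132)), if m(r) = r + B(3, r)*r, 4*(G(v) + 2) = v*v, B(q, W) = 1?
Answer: -77/2852 ≈ -0.026999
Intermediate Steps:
G(v) = -2 + v²/4 (G(v) = -2 + (v*v)/4 = -2 + v²/4)
Z(p, Q) = -2 + 149*p + 210*Q (Z(p, Q) = -2 + ((149*p + 209*Q) + Q) = -2 + (149*p + 210*Q) = -2 + 149*p + 210*Q)
m(r) = 2*r (m(r) = r + 1*r = r + r = 2*r)
m(231)/(11649 - Z(G(-6), 132)) = (2*231)/(11649 - (-2 + 149*(-2 + (¼)*(-6)²) + 210*132)) = 462/(11649 - (-2 + 149*(-2 + (¼)*36) + 27720)) = 462/(11649 - (-2 + 149*(-2 + 9) + 27720)) = 462/(11649 - (-2 + 149*7 + 27720)) = 462/(11649 - (-2 + 1043 + 27720)) = 462/(11649 - 1*28761) = 462/(11649 - 28761) = 462/(-17112) = 462*(-1/17112) = -77/2852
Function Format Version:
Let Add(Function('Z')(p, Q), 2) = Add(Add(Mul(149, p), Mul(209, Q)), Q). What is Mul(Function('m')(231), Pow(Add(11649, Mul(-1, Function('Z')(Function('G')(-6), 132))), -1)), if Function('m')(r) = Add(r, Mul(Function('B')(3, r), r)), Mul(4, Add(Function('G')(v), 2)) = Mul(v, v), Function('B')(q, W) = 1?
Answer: Rational(-77, 2852) ≈ -0.026999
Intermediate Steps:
Function('G')(v) = Add(-2, Mul(Rational(1, 4), Pow(v, 2))) (Function('G')(v) = Add(-2, Mul(Rational(1, 4), Mul(v, v))) = Add(-2, Mul(Rational(1, 4), Pow(v, 2))))
Function('Z')(p, Q) = Add(-2, Mul(149, p), Mul(210, Q)) (Function('Z')(p, Q) = Add(-2, Add(Add(Mul(149, p), Mul(209, Q)), Q)) = Add(-2, Add(Mul(149, p), Mul(210, Q))) = Add(-2, Mul(149, p), Mul(210, Q)))
Function('m')(r) = Mul(2, r) (Function('m')(r) = Add(r, Mul(1, r)) = Add(r, r) = Mul(2, r))
Mul(Function('m')(231), Pow(Add(11649, Mul(-1, Function('Z')(Function('G')(-6), 132))), -1)) = Mul(Mul(2, 231), Pow(Add(11649, Mul(-1, Add(-2, Mul(149, Add(-2, Mul(Rational(1, 4), Pow(-6, 2)))), Mul(210, 132)))), -1)) = Mul(462, Pow(Add(11649, Mul(-1, Add(-2, Mul(149, Add(-2, Mul(Rational(1, 4), 36))), 27720))), -1)) = Mul(462, Pow(Add(11649, Mul(-1, Add(-2, Mul(149, Add(-2, 9)), 27720))), -1)) = Mul(462, Pow(Add(11649, Mul(-1, Add(-2, Mul(149, 7), 27720))), -1)) = Mul(462, Pow(Add(11649, Mul(-1, Add(-2, 1043, 27720))), -1)) = Mul(462, Pow(Add(11649, Mul(-1, 28761)), -1)) = Mul(462, Pow(Add(11649, -28761), -1)) = Mul(462, Pow(-17112, -1)) = Mul(462, Rational(-1, 17112)) = Rational(-77, 2852)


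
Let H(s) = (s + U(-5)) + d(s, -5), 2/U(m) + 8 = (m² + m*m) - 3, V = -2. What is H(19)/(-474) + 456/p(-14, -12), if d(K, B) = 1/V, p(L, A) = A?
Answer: -1406383/36972 ≈ -38.039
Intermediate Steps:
U(m) = 2/(-11 + 2*m²) (U(m) = 2/(-8 + ((m² + m*m) - 3)) = 2/(-8 + ((m² + m²) - 3)) = 2/(-8 + (2*m² - 3)) = 2/(-8 + (-3 + 2*m²)) = 2/(-11 + 2*m²))
d(K, B) = -½ (d(K, B) = 1/(-2) = -½)
H(s) = -35/78 + s (H(s) = (s + 2/(-11 + 2*(-5)²)) - ½ = (s + 2/(-11 + 2*25)) - ½ = (s + 2/(-11 + 50)) - ½ = (s + 2/39) - ½ = (2/39 + s) - ½ = -35/78 + s)
H(19)/(-474) + 456/p(-14, -12) = (-35/78 + 19)/(-474) + 456/(-12) = (1447/78)*(-1/474) + 456*(-1/12) = -1447/36972 - 38 = -1406383/36972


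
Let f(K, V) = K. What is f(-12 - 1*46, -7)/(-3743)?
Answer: 58/3743 ≈ 0.015496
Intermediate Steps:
f(-12 - 1*46, -7)/(-3743) = (-12 - 1*46)/(-3743) = (-12 - 46)*(-1/3743) = -58*(-1/3743) = 58/3743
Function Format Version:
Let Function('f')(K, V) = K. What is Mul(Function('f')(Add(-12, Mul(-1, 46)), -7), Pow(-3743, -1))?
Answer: Rational(58, 3743) ≈ 0.015496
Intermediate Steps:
Mul(Function('f')(Add(-12, Mul(-1, 46)), -7), Pow(-3743, -1)) = Mul(Add(-12, Mul(-1, 46)), Pow(-3743, -1)) = Mul(Add(-12, -46), Rational(-1, 3743)) = Mul(-58, Rational(-1, 3743)) = Rational(58, 3743)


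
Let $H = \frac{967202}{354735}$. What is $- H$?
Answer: $- \frac{967202}{354735} \approx -2.7265$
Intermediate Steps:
$H = \frac{967202}{354735}$ ($H = 967202 \cdot \frac{1}{354735} = \frac{967202}{354735} \approx 2.7265$)
$- H = \left(-1\right) \frac{967202}{354735} = - \frac{967202}{354735}$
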